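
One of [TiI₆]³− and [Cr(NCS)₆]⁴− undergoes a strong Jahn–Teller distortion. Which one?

[TiI₆]³−: Ligand charges: each iodide is −1. With an overall charge of −3 the titanium centre must be in the +3 oxidation state. Group 4 minus oxidation state 3 gives a d¹ configuration. The d¹ configuration leaves the e_g set evenly filled (or empty) — no strong Jahn–Teller driving force.
[Cr(NCS)₆]⁴−: Each isothiocyanate is −1; balancing the −4 overall charge requires Cr(II). Group 6 minus oxidation state 2 gives a d⁴ configuration. Isothiocyanate is a weak-field ligand for a first-row metal, so the complex is high-spin. The t₂g³e_g¹ (high-spin) configuration has an unevenly filled e_g set; the Jahn–Teller theorem predicts a tetragonal distortion (typically axial elongation) to lift the degeneracy.

[Cr(NCS)₆]⁴−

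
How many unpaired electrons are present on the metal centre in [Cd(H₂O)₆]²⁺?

Summing ligand charges against the +2 overall charge gives an oxidation state of +2 for cadmium.
Cadmium is a group-12 element; Cd(II) is therefore d¹⁰.
In an octahedral field the d¹⁰ configuration is t₂g⁶e_g⁴, giving 0 unpaired electrons.

0 unpaired electrons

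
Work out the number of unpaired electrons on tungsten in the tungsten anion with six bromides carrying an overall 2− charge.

2 unpaired electrons

Each bromide is −1; balancing the −2 overall charge requires W(IV).
Group 6 minus oxidation state 4 gives a d² configuration.
In an octahedral field the d² configuration is t₂g²e_g⁰ (only one arrangement possible), giving 2 unpaired electrons.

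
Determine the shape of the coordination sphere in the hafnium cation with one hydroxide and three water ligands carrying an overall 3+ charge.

Ligand charges: each hydroxide is −1; water is neutral. With an overall charge of +3 the hafnium centre must be in the +4 oxidation state.
Group 4 minus oxidation state 4 gives a d⁰ configuration.
Coordination number: 4.
A d⁰ ion has no crystal-field stabilisation preference between square planar and tetrahedral, so four ligands adopt the sterically favoured tetrahedral geometry.

tetrahedral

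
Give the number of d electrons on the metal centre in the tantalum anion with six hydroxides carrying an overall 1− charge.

Ligand charges: each hydroxide is −1. With an overall charge of −1 the tantalum centre must be in the +5 oxidation state.
Tantalum is a group-5 element; Ta(V) is therefore d⁰.

d⁰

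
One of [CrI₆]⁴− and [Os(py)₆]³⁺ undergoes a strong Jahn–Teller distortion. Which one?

[CrI₆]⁴−

[CrI₆]⁴−: Summing ligand charges against the −4 overall charge gives an oxidation state of +2 for chromium. Cr sits in group 6, so the d-electron count is 6 − 2 = 4. Iodide is a weak-field ligand for a first-row metal, so the complex is high-spin. The t₂g³e_g¹ (high-spin) configuration has an unevenly filled e_g set; the Jahn–Teller theorem predicts a tetragonal distortion (typically axial elongation) to lift the degeneracy.
[Os(py)₆]³⁺: Ligand charges: pyridine is neutral. With an overall charge of +3 the osmium centre must be in the +3 oxidation state. Group 8 minus oxidation state 3 gives a d⁵ configuration. A 5d ion has a large Δₒ and is invariably low-spin. The d⁵ configuration leaves the e_g set evenly filled (or empty) — no strong Jahn–Teller driving force.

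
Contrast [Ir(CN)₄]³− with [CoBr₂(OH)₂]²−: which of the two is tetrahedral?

[CoBr₂(OH)₂]²−

For [Ir(CN)₄]³−: Summing ligand charges against the −3 overall charge gives an oxidation state of +1 for iridium. Iridium is a group-9 element; Ir(I) is therefore d⁸. A 5d d⁸ ion has a large crystal-field splitting; square planar leaves the high-energy d_{x²−y²} orbital empty and maximises CFSE. → square planar.
For [CoBr₂(OH)₂]²−: Each bromide is −1; each hydroxide is −1; balancing the −2 overall charge requires Co(II). Co sits in group 9, so the d-electron count is 9 − 2 = 7. For a high-spin 3d d⁷ ion with weak-field ligands the small Δₜ gives little square-planar CFSE advantage, so four ligands adopt the sterically favoured tetrahedral geometry. → tetrahedral.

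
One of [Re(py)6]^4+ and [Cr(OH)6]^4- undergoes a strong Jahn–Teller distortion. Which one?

[Re(py)6]^4+: Ligand charges: pyridine is neutral. With an overall charge of +4 the rhenium centre must be in the +4 oxidation state. Re sits in group 7, so the d-electron count is 7 − 4 = 3. The d³ configuration leaves the e_g set evenly filled (or empty) — no strong Jahn–Teller driving force.
[Cr(OH)6]^4-: Each hydroxide is −1; balancing the −4 overall charge requires Cr(II). Chromium is a group-6 element; Cr(II) is therefore d⁴. Hydroxide is a weak-field ligand for a first-row metal, so the complex is high-spin. The t₂g³e_g¹ (high-spin) configuration has an unevenly filled e_g set; the Jahn–Teller theorem predicts a tetragonal distortion (typically axial elongation) to lift the degeneracy.

[Cr(OH)6]^4-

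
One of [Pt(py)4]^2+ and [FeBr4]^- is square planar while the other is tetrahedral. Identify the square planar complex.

For [Pt(py)4]^2+: Summing ligand charges against the +2 overall charge gives an oxidation state of +2 for platinum. Group 10 minus oxidation state 2 gives a d⁸ configuration. A 5d d⁸ ion has a large crystal-field splitting; square planar leaves the high-energy d_{x²−y²} orbital empty and maximises CFSE. → square planar.
For [FeBr4]^-: Summing ligand charges against the −1 overall charge gives an oxidation state of +3 for iron. Iron is a group-8 element; Fe(III) is therefore d⁵. A high-spin d⁵ ion has zero CFSE in either geometry, so four ligands adopt the sterically favoured tetrahedral geometry. → tetrahedral.

[Pt(py)4]^2+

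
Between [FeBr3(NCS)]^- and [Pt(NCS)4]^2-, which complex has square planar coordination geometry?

[Pt(NCS)4]^2-

For [FeBr3(NCS)]^-: Each bromide is −1; each isothiocyanate is −1; balancing the −1 overall charge requires Fe(III). Iron is a group-8 element; Fe(III) is therefore d⁵. A high-spin d⁵ ion has zero CFSE in either geometry, so four ligands adopt the sterically favoured tetrahedral geometry. → tetrahedral.
For [Pt(NCS)4]^2-: Ligand charges: each isothiocyanate is −1. With an overall charge of −2 the platinum centre must be in the +2 oxidation state. Group 10 minus oxidation state 2 gives a d⁸ configuration. A 5d d⁸ ion has a large crystal-field splitting; square planar leaves the high-energy d_{x²−y²} orbital empty and maximises CFSE. → square planar.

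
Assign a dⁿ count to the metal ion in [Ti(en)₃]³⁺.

Summing ligand charges against the +3 overall charge gives an oxidation state of +3 for titanium.
Ti sits in group 4, so the d-electron count is 4 − 3 = 1.

d¹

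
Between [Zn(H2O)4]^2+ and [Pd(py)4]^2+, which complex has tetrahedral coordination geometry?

[Zn(H2O)4]^2+

For [Zn(H2O)4]^2+: Ligand charges: water is neutral. With an overall charge of +2 the zinc centre must be in the +2 oxidation state. Zn sits in group 12, so the d-electron count is 12 − 2 = 10. A d¹⁰ ion has no crystal-field stabilisation preference between square planar and tetrahedral, so four ligands adopt the sterically favoured tetrahedral geometry. → tetrahedral.
For [Pd(py)4]^2+: Ligand charges: pyridine is neutral. With an overall charge of +2 the palladium centre must be in the +2 oxidation state. Palladium is a group-10 element; Pd(II) is therefore d⁸. A 4d d⁸ ion has a large crystal-field splitting; square planar leaves the high-energy d_{x²−y²} orbital empty and maximises CFSE. → square planar.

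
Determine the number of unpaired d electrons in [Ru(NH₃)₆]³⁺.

Summing ligand charges against the +3 overall charge gives an oxidation state of +3 for ruthenium.
Ruthenium is a group-8 element; Ru(III) is therefore d⁵.
The spin state decides the count: a 4d ion has a large Δₒ and is invariably low-spin.
An octahedral low-spin d⁵ ion is t₂g⁵e_g⁰, giving 1 unpaired electron.

1 unpaired electron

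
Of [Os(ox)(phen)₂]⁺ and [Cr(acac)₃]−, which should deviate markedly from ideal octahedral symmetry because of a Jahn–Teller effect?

[Cr(acac)₃]−

[Os(ox)(phen)₂]⁺: Each oxalate is −2; 1,10-phenanthroline is neutral; balancing the +1 overall charge requires Os(III). Os sits in group 8, so the d-electron count is 8 − 3 = 5. A 5d ion has a large Δₒ and is invariably low-spin. The d⁵ configuration leaves the e_g set evenly filled (or empty) — no strong Jahn–Teller driving force.
[Cr(acac)₃]−: Ligand charges: each acetylacetonate is −1. With an overall charge of −1 the chromium centre must be in the +2 oxidation state. Chromium is a group-6 element; Cr(II) is therefore d⁴. Acetylacetonate is a weak-field ligand for a first-row metal, so the complex is high-spin. The t₂g³e_g¹ (high-spin) configuration has an unevenly filled e_g set; the Jahn–Teller theorem predicts a tetragonal distortion (typically axial elongation) to lift the degeneracy.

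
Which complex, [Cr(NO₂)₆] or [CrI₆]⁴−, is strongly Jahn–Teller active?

[CrI₆]⁴−

[Cr(NO₂)₆]: Summing ligand charges against the 0 overall charge gives an oxidation state of +6 for chromium. Chromium is a group-6 element; Cr(VI) is therefore d⁰. The d⁰ configuration leaves the e_g set evenly filled (or empty) — no strong Jahn–Teller driving force.
[CrI₆]⁴−: Each iodide is −1; balancing the −4 overall charge requires Cr(II). Group 6 minus oxidation state 2 gives a d⁴ configuration. Iodide is a weak-field ligand for a first-row metal, so the complex is high-spin. The t₂g³e_g¹ (high-spin) configuration has an unevenly filled e_g set; the Jahn–Teller theorem predicts a tetragonal distortion (typically axial elongation) to lift the degeneracy.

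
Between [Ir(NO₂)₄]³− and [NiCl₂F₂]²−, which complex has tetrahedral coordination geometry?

[NiCl₂F₂]²−

For [Ir(NO₂)₄]³−: Each nitro (N-bound nitrite) is −1; balancing the −3 overall charge requires Ir(I). Group 9 minus oxidation state 1 gives a d⁸ configuration. A 5d d⁸ ion has a large crystal-field splitting; square planar leaves the high-energy d_{x²−y²} orbital empty and maximises CFSE. → square planar.
For [NiCl₂F₂]²−: Each chloride is −1; each fluoride is −1; balancing the −2 overall charge requires Ni(II). Nickel is a group-10 element; Ni(II) is therefore d⁸. Chloride and fluoride are weak-field ligands. With weak-field ligands the CFSE gain from square planar is small, so a 3d d⁸ ion takes the sterically preferred tetrahedral geometry. → tetrahedral.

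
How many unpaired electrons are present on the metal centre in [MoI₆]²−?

Summing ligand charges against the −2 overall charge gives an oxidation state of +4 for molybdenum.
Mo sits in group 6, so the d-electron count is 6 − 4 = 2.
In an octahedral field the d² configuration is t₂g²e_g⁰ (only one arrangement possible), giving 2 unpaired electrons.

2 unpaired electrons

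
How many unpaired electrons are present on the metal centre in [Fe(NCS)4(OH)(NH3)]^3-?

Ligand charges: each isothiocyanate is −1; each hydroxide is −1; ammonia is neutral. With an overall charge of −3 the iron centre must be in the +2 oxidation state.
Fe sits in group 8, so the d-electron count is 8 − 2 = 6.
The spin state decides the count: Hydroxide and isothiocyanate are weak-field ligands for a first-row metal, so the complex is high-spin.
An octahedral high-spin d⁶ ion is t₂g⁴e_g², giving 4 unpaired electrons.

4 unpaired electrons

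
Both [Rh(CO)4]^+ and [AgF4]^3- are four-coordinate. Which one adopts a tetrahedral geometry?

[AgF4]^3-

For [Rh(CO)4]^+: Ligand charges: carbonyl is neutral. With an overall charge of +1 the rhodium centre must be in the +1 oxidation state. Rhodium is a group-9 element; Rh(I) is therefore d⁸. A 4d d⁸ ion has a large crystal-field splitting; square planar leaves the high-energy d_{x²−y²} orbital empty and maximises CFSE. → square planar.
For [AgF4]^3-: Summing ligand charges against the −3 overall charge gives an oxidation state of +1 for silver. Ag sits in group 11, so the d-electron count is 11 − 1 = 10. A d¹⁰ ion has no crystal-field stabilisation preference between square planar and tetrahedral, so four ligands adopt the sterically favoured tetrahedral geometry. → tetrahedral.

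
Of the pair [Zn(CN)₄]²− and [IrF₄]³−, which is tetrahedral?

For [Zn(CN)₄]²−: Each cyanide is −1; balancing the −2 overall charge requires Zn(II). Group 12 minus oxidation state 2 gives a d¹⁰ configuration. A d¹⁰ ion has no crystal-field stabilisation preference between square planar and tetrahedral, so four ligands adopt the sterically favoured tetrahedral geometry. → tetrahedral.
For [IrF₄]³−: Summing ligand charges against the −3 overall charge gives an oxidation state of +1 for iridium. Ir sits in group 9, so the d-electron count is 9 − 1 = 8. A 5d d⁸ ion has a large crystal-field splitting; square planar leaves the high-energy d_{x²−y²} orbital empty and maximises CFSE. → square planar.

[Zn(CN)₄]²−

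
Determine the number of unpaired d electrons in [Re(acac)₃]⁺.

Summing ligand charges against the +1 overall charge gives an oxidation state of +4 for rhenium.
Group 7 minus oxidation state 4 gives a d³ configuration.
Counting donor atoms: 3×acetylacetonate (bidentate) → 6 donors. Coordination number = 6.
In an octahedral field the d³ configuration is t₂g³e_g⁰ (only one arrangement possible), giving 3 unpaired electrons.

3 unpaired electrons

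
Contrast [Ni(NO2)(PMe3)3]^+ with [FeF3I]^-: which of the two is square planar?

[Ni(NO2)(PMe3)3]^+

For [Ni(NO2)(PMe3)3]^+: Ligand charges: each nitro (N-bound nitrite) is −1; trimethylphosphine is neutral. With an overall charge of +1 the nickel centre must be in the +2 oxidation state. Group 10 minus oxidation state 2 gives a d⁸ configuration. Nitro (N-bound nitrite) and trimethylphosphine are strong-field ligands (high in the spectrochemical series). A 3d d⁸ ion with strong-field ligands gains enough CFSE to favour square planar over tetrahedral. → square planar.
For [FeF3I]^-: Ligand charges: each fluoride is −1; each iodide is −1. With an overall charge of −1 the iron centre must be in the +3 oxidation state. Fe sits in group 8, so the d-electron count is 8 − 3 = 5. A high-spin d⁵ ion has zero CFSE in either geometry, so four ligands adopt the sterically favoured tetrahedral geometry. → tetrahedral.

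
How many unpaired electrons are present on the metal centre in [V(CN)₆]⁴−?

3 unpaired electrons

Ligand charges: each cyanide is −1. With an overall charge of −4 the vanadium centre must be in the +2 oxidation state.
Vanadium is a group-5 element; V(II) is therefore d³.
In an octahedral field the d³ configuration is t₂g³e_g⁰ (only one arrangement possible), giving 3 unpaired electrons.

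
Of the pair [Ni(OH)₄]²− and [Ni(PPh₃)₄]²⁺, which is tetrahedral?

For [Ni(OH)₄]²−: Ligand charges: each hydroxide is −1. With an overall charge of −2 the nickel centre must be in the +2 oxidation state. Group 10 minus oxidation state 2 gives a d⁸ configuration. Hydroxide is a weak-field ligand. With weak-field ligands the CFSE gain from square planar is small, so a 3d d⁸ ion takes the sterically preferred tetrahedral geometry. → tetrahedral.
For [Ni(PPh₃)₄]²⁺: Ligand charges: triphenylphosphine is neutral. With an overall charge of +2 the nickel centre must be in the +2 oxidation state. Nickel is a group-10 element; Ni(II) is therefore d⁸. Triphenylphosphine is a strong-field ligand (high in the spectrochemical series). A 3d d⁸ ion with strong-field ligands gains enough CFSE to favour square planar over tetrahedral. → square planar.

[Ni(OH)₄]²−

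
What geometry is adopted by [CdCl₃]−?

Each chloride is −1; balancing the −1 overall charge requires Cd(II).
Group 12 minus oxidation state 2 gives a d¹⁰ configuration.
With 3 monodentate ligands the coordination number is 3.
Three ligands around a d¹⁰ centre minimise repulsion in a trigonal-planar arrangement.

trigonal planar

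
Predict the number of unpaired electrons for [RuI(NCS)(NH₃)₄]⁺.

1

Each iodide is −1; each isothiocyanate is −1; ammonia is neutral; balancing the +1 overall charge requires Ru(III).
Group 8 minus oxidation state 3 gives a d⁵ configuration.
The spin state decides the count: a 4d ion has a large Δₒ and is invariably low-spin.
An octahedral low-spin d⁵ ion is t₂g⁵e_g⁰, giving 1 unpaired electron.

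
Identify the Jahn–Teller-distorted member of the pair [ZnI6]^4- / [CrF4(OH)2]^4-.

[ZnI6]^4-: Each iodide is −1; balancing the −4 overall charge requires Zn(II). Zinc is a group-12 element; Zn(II) is therefore d¹⁰. The d¹⁰ configuration leaves the e_g set evenly filled (or empty) — no strong Jahn–Teller driving force.
[CrF4(OH)2]^4-: Summing ligand charges against the −4 overall charge gives an oxidation state of +2 for chromium. Group 6 minus oxidation state 2 gives a d⁴ configuration. Fluoride and hydroxide are weak-field ligands for a first-row metal, so the complex is high-spin. The t₂g³e_g¹ (high-spin) configuration has an unevenly filled e_g set; the Jahn–Teller theorem predicts a tetragonal distortion (typically axial elongation) to lift the degeneracy.

[CrF4(OH)2]^4-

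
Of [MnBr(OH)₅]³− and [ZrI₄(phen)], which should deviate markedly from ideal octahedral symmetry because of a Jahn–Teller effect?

[MnBr(OH)₅]³−

[MnBr(OH)₅]³−: Summing ligand charges against the −3 overall charge gives an oxidation state of +3 for manganese. Group 7 minus oxidation state 3 gives a d⁴ configuration. Bromide and hydroxide are weak-field ligands for a first-row metal, so the complex is high-spin. The t₂g³e_g¹ (high-spin) configuration has an unevenly filled e_g set; the Jahn–Teller theorem predicts a tetragonal distortion (typically axial elongation) to lift the degeneracy.
[ZrI₄(phen)]: Each iodide is −1; 1,10-phenanthroline is neutral; balancing the 0 overall charge requires Zr(IV). Group 4 minus oxidation state 4 gives a d⁰ configuration. The d⁰ configuration leaves the e_g set evenly filled (or empty) — no strong Jahn–Teller driving force.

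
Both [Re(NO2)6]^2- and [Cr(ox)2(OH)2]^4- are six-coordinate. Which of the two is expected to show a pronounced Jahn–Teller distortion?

[Cr(ox)2(OH)2]^4-

[Re(NO2)6]^2-: Summing ligand charges against the −2 overall charge gives an oxidation state of +4 for rhenium. Re sits in group 7, so the d-electron count is 7 − 4 = 3. The d³ configuration leaves the e_g set evenly filled (or empty) — no strong Jahn–Teller driving force.
[Cr(ox)2(OH)2]^4-: Each oxalate is −2; each hydroxide is −1; balancing the −4 overall charge requires Cr(II). Chromium is a group-6 element; Cr(II) is therefore d⁴. Hydroxide and oxalate are weak-field ligands for a first-row metal, so the complex is high-spin. The t₂g³e_g¹ (high-spin) configuration has an unevenly filled e_g set; the Jahn–Teller theorem predicts a tetragonal distortion (typically axial elongation) to lift the degeneracy.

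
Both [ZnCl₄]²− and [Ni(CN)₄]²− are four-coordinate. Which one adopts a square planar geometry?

[Ni(CN)₄]²−

For [ZnCl₄]²−: Summing ligand charges against the −2 overall charge gives an oxidation state of +2 for zinc. Group 12 minus oxidation state 2 gives a d¹⁰ configuration. A d¹⁰ ion has no crystal-field stabilisation preference between square planar and tetrahedral, so four ligands adopt the sterically favoured tetrahedral geometry. → tetrahedral.
For [Ni(CN)₄]²−: Ligand charges: each cyanide is −1. With an overall charge of −2 the nickel centre must be in the +2 oxidation state. Ni sits in group 10, so the d-electron count is 10 − 2 = 8. Cyanide is a strong-field ligand (high in the spectrochemical series). A 3d d⁸ ion with strong-field ligands gains enough CFSE to favour square planar over tetrahedral. → square planar.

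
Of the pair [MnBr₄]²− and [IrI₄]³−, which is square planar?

For [MnBr₄]²−: Ligand charges: each bromide is −1. With an overall charge of −2 the manganese centre must be in the +2 oxidation state. Manganese is a group-7 element; Mn(II) is therefore d⁵. A high-spin d⁵ ion has zero CFSE in either geometry, so four ligands adopt the sterically favoured tetrahedral geometry. → tetrahedral.
For [IrI₄]³−: Ligand charges: each iodide is −1. With an overall charge of −3 the iridium centre must be in the +1 oxidation state. Ir sits in group 9, so the d-electron count is 9 − 1 = 8. A 5d d⁸ ion has a large crystal-field splitting; square planar leaves the high-energy d_{x²−y²} orbital empty and maximises CFSE. → square planar.

[IrI₄]³−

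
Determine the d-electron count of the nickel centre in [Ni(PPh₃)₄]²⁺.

Ligand charges: triphenylphosphine is neutral. With an overall charge of +2 the nickel centre must be in the +2 oxidation state.
Ni sits in group 10, so the d-electron count is 10 − 2 = 8.

d⁸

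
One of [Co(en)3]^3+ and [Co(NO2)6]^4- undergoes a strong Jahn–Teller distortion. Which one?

[Co(en)3]^3+: Summing ligand charges against the +3 overall charge gives an oxidation state of +3 for cobalt. Co sits in group 9, so the d-electron count is 9 − 3 = 6. Co(III) has an exceptionally large octahedral splitting and is low-spin with essentially every ligand except fluoride. The d⁶ configuration leaves the e_g set evenly filled (or empty) — no strong Jahn–Teller driving force.
[Co(NO2)6]^4-: Summing ligand charges against the −4 overall charge gives an oxidation state of +2 for cobalt. Cobalt is a group-9 element; Co(II) is therefore d⁷. Nitro (N-bound nitrite) is a strong-field ligand (high in the spectrochemical series) for a first-row metal, so the complex is low-spin. The t₂g⁶e_g¹ (low-spin) configuration has an unevenly filled e_g set; the Jahn–Teller theorem predicts a tetragonal distortion (typically axial elongation) to lift the degeneracy.

[Co(NO2)6]^4-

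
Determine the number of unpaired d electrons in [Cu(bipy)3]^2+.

Ligand charges: 2,2′-bipyridine is neutral. With an overall charge of +2 the copper centre must be in the +2 oxidation state.
Copper is a group-11 element; Cu(II) is therefore d⁹.
Counting donor atoms: 3×2,2′-bipyridine (bidentate) → 6 donors. Coordination number = 6.
In an octahedral field the d⁹ configuration is t₂g⁶e_g³ (only one arrangement possible), giving 1 unpaired electron.

1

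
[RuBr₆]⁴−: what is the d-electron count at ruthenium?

d⁶

Each bromide is −1; balancing the −4 overall charge requires Ru(II).
Ru sits in group 8, so the d-electron count is 8 − 2 = 6.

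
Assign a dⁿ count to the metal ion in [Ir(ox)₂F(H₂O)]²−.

d⁶

Ligand charges: each oxalate is −2; each fluoride is −1; water is neutral. With an overall charge of −2 the iridium centre must be in the +3 oxidation state.
Iridium is a group-9 element; Ir(III) is therefore d⁶.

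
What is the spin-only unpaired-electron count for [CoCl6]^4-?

Ligand charges: each chloride is −1. With an overall charge of −4 the cobalt centre must be in the +2 oxidation state.
Cobalt is a group-9 element; Co(II) is therefore d⁷.
The spin state decides the count: Chloride is a weak-field ligand for a first-row metal, so the complex is high-spin.
An octahedral high-spin d⁷ ion is t₂g⁵e_g², giving 3 unpaired electrons.

3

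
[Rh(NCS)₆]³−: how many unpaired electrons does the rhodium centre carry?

0 unpaired electrons

Summing ligand charges against the −3 overall charge gives an oxidation state of +3 for rhodium.
Rh sits in group 9, so the d-electron count is 9 − 3 = 6.
The spin state decides the count: a 4d ion has a large Δₒ and is invariably low-spin.
An octahedral low-spin d⁶ ion is t₂g⁶e_g⁰, giving 0 unpaired electrons.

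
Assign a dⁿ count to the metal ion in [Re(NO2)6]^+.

Each nitro (N-bound nitrite) is −1; balancing the +1 overall charge requires Re(VII).
Rhenium is a group-7 element; Re(VII) is therefore d⁰.

d0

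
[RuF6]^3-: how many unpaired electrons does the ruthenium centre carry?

Each fluoride is −1; balancing the −3 overall charge requires Ru(III).
Ruthenium is a group-8 element; Ru(III) is therefore d⁵.
The spin state decides the count: a 4d ion has a large Δₒ and is invariably low-spin.
An octahedral low-spin d⁵ ion is t₂g⁵e_g⁰, giving 1 unpaired electron.

1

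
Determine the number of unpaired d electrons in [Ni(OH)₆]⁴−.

Summing ligand charges against the −4 overall charge gives an oxidation state of +2 for nickel.
Ni sits in group 10, so the d-electron count is 10 − 2 = 8.
In an octahedral field the d⁸ configuration is t₂g⁶e_g² (only one arrangement possible), giving 2 unpaired electrons.

2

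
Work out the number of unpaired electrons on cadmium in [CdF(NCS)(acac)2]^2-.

0

Each fluoride is −1; each isothiocyanate is −1; each acetylacetonate is −1; balancing the −2 overall charge requires Cd(II).
Cadmium is a group-12 element; Cd(II) is therefore d¹⁰.
Counting donor atoms: 1×fluoride (monodentate) → 1 donor; 1×isothiocyanate (monodentate) → 1 donor; 2×acetylacetonate (bidentate) → 4 donors. Coordination number = 6.
In an octahedral field the d¹⁰ configuration is t₂g⁶e_g⁴, giving 0 unpaired electrons.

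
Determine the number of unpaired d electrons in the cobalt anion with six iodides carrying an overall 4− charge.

Each iodide is −1; balancing the −4 overall charge requires Co(II).
Cobalt is a group-9 element; Co(II) is therefore d⁷.
The spin state decides the count: Iodide is a weak-field ligand for a first-row metal, so the complex is high-spin.
An octahedral high-spin d⁷ ion is t₂g⁵e_g², giving 3 unpaired electrons.

3 unpaired electrons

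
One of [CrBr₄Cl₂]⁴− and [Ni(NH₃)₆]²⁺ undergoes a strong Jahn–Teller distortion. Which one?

[CrBr₄Cl₂]⁴−

[CrBr₄Cl₂]⁴−: Ligand charges: each bromide is −1; each chloride is −1. With an overall charge of −4 the chromium centre must be in the +2 oxidation state. Group 6 minus oxidation state 2 gives a d⁴ configuration. Bromide and chloride are weak-field ligands for a first-row metal, so the complex is high-spin. The t₂g³e_g¹ (high-spin) configuration has an unevenly filled e_g set; the Jahn–Teller theorem predicts a tetragonal distortion (typically axial elongation) to lift the degeneracy.
[Ni(NH₃)₆]²⁺: Summing ligand charges against the +2 overall charge gives an oxidation state of +2 for nickel. Ni sits in group 10, so the d-electron count is 10 − 2 = 8. The d⁸ configuration leaves the e_g set evenly filled (or empty) — no strong Jahn–Teller driving force.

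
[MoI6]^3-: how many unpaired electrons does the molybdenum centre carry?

Ligand charges: each iodide is −1. With an overall charge of −3 the molybdenum centre must be in the +3 oxidation state.
Molybdenum is a group-6 element; Mo(III) is therefore d³.
In an octahedral field the d³ configuration is t₂g³e_g⁰ (only one arrangement possible), giving 3 unpaired electrons.

3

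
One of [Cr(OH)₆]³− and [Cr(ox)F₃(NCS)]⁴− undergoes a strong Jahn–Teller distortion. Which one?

[Cr(ox)F₃(NCS)]⁴−

[Cr(OH)₆]³−: Summing ligand charges against the −3 overall charge gives an oxidation state of +3 for chromium. Cr sits in group 6, so the d-electron count is 6 − 3 = 3. The d³ configuration leaves the e_g set evenly filled (or empty) — no strong Jahn–Teller driving force.
[Cr(ox)F₃(NCS)]⁴−: Each oxalate is −2; each fluoride is −1; each isothiocyanate is −1; balancing the −4 overall charge requires Cr(II). Group 6 minus oxidation state 2 gives a d⁴ configuration. Fluoride, isothiocyanate, and oxalate are weak-field ligands for a first-row metal, so the complex is high-spin. The t₂g³e_g¹ (high-spin) configuration has an unevenly filled e_g set; the Jahn–Teller theorem predicts a tetragonal distortion (typically axial elongation) to lift the degeneracy.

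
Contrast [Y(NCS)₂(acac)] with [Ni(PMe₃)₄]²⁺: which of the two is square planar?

For [Y(NCS)₂(acac)]: Each isothiocyanate is −1; each acetylacetonate is −1; balancing the 0 overall charge requires Y(III). Y sits in group 3, so the d-electron count is 3 − 3 = 0. A d⁰ ion has no crystal-field stabilisation preference between square planar and tetrahedral, so four ligands adopt the sterically favoured tetrahedral geometry. → tetrahedral.
For [Ni(PMe₃)₄]²⁺: Trimethylphosphine is neutral; balancing the +2 overall charge requires Ni(II). Group 10 minus oxidation state 2 gives a d⁸ configuration. Trimethylphosphine is a strong-field ligand (high in the spectrochemical series). A 3d d⁸ ion with strong-field ligands gains enough CFSE to favour square planar over tetrahedral. → square planar.

[Ni(PMe₃)₄]²⁺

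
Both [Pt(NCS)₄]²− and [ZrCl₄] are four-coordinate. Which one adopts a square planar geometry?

For [Pt(NCS)₄]²−: Ligand charges: each isothiocyanate is −1. With an overall charge of −2 the platinum centre must be in the +2 oxidation state. Group 10 minus oxidation state 2 gives a d⁸ configuration. A 5d d⁸ ion has a large crystal-field splitting; square planar leaves the high-energy d_{x²−y²} orbital empty and maximises CFSE. → square planar.
For [ZrCl₄]: Each chloride is −1; balancing the 0 overall charge requires Zr(IV). Zirconium is a group-4 element; Zr(IV) is therefore d⁰. A d⁰ ion has no crystal-field stabilisation preference between square planar and tetrahedral, so four ligands adopt the sterically favoured tetrahedral geometry. → tetrahedral.

[Pt(NCS)₄]²−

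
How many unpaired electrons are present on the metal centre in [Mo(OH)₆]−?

1 unpaired electron

Summing ligand charges against the −1 overall charge gives an oxidation state of +5 for molybdenum.
Group 6 minus oxidation state 5 gives a d¹ configuration.
In an octahedral field the d¹ configuration is t₂g¹e_g⁰ (only one arrangement possible), giving 1 unpaired electron.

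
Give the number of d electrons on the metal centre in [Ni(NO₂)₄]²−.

Ligand charges: each nitro (N-bound nitrite) is −1. With an overall charge of −2 the nickel centre must be in the +2 oxidation state.
Group 10 minus oxidation state 2 gives a d⁸ configuration.

d⁸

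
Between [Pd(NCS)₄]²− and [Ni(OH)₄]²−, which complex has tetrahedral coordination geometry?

For [Pd(NCS)₄]²−: Ligand charges: each isothiocyanate is −1. With an overall charge of −2 the palladium centre must be in the +2 oxidation state. Palladium is a group-10 element; Pd(II) is therefore d⁸. A 4d d⁸ ion has a large crystal-field splitting; square planar leaves the high-energy d_{x²−y²} orbital empty and maximises CFSE. → square planar.
For [Ni(OH)₄]²−: Summing ligand charges against the −2 overall charge gives an oxidation state of +2 for nickel. Nickel is a group-10 element; Ni(II) is therefore d⁸. Hydroxide is a weak-field ligand. With weak-field ligands the CFSE gain from square planar is small, so a 3d d⁸ ion takes the sterically preferred tetrahedral geometry. → tetrahedral.

[Ni(OH)₄]²−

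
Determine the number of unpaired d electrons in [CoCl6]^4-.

3 unpaired electrons

Each chloride is −1; balancing the −4 overall charge requires Co(II).
Co sits in group 9, so the d-electron count is 9 − 2 = 7.
The spin state decides the count: Chloride is a weak-field ligand for a first-row metal, so the complex is high-spin.
An octahedral high-spin d⁷ ion is t₂g⁵e_g², giving 3 unpaired electrons.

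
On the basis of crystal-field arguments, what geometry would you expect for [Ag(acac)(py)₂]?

Each acetylacetonate is −1; pyridine is neutral; balancing the 0 overall charge requires Ag(I).
Silver is a group-11 element; Ag(I) is therefore d¹⁰.
Counting donor atoms: 1×acetylacetonate (bidentate) → 2 donors; 2×pyridine (monodentate) → 2 donors. Coordination number = 4.
A d¹⁰ ion has no crystal-field stabilisation preference between square planar and tetrahedral, so four ligands adopt the sterically favoured tetrahedral geometry.

tetrahedral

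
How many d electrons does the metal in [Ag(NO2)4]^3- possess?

Ligand charges: each nitro (N-bound nitrite) is −1. With an overall charge of −3 the silver centre must be in the +1 oxidation state.
Group 11 minus oxidation state 1 gives a d¹⁰ configuration.

d10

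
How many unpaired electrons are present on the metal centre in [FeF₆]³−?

Ligand charges: each fluoride is −1. With an overall charge of −3 the iron centre must be in the +3 oxidation state.
Fe sits in group 8, so the d-electron count is 8 − 3 = 5.
The spin state decides the count: Fluoride is a weak-field ligand for a first-row metal, so the complex is high-spin.
An octahedral high-spin d⁵ ion is t₂g³e_g², giving 5 unpaired electrons.

5 unpaired electrons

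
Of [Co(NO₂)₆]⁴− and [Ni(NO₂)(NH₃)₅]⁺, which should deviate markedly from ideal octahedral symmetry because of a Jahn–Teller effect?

[Co(NO₂)₆]⁴−: Each nitro (N-bound nitrite) is −1; balancing the −4 overall charge requires Co(II). Cobalt is a group-9 element; Co(II) is therefore d⁷. Nitro (N-bound nitrite) is a strong-field ligand (high in the spectrochemical series) for a first-row metal, so the complex is low-spin. The t₂g⁶e_g¹ (low-spin) configuration has an unevenly filled e_g set; the Jahn–Teller theorem predicts a tetragonal distortion (typically axial elongation) to lift the degeneracy.
[Ni(NO₂)(NH₃)₅]⁺: Each nitro (N-bound nitrite) is −1; ammonia is neutral; balancing the +1 overall charge requires Ni(II). Nickel is a group-10 element; Ni(II) is therefore d⁸. The d⁸ configuration leaves the e_g set evenly filled (or empty) — no strong Jahn–Teller driving force.

[Co(NO₂)₆]⁴−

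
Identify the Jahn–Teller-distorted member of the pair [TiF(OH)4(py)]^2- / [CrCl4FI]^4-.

[CrCl4FI]^4-

[TiF(OH)4(py)]^2-: Ligand charges: each fluoride is −1; each hydroxide is −1; pyridine is neutral. With an overall charge of −2 the titanium centre must be in the +3 oxidation state. Ti sits in group 4, so the d-electron count is 4 − 3 = 1. The d¹ configuration leaves the e_g set evenly filled (or empty) — no strong Jahn–Teller driving force.
[CrCl4FI]^4-: Summing ligand charges against the −4 overall charge gives an oxidation state of +2 for chromium. Chromium is a group-6 element; Cr(II) is therefore d⁴. Chloride, fluoride, and iodide are weak-field ligands for a first-row metal, so the complex is high-spin. The t₂g³e_g¹ (high-spin) configuration has an unevenly filled e_g set; the Jahn–Teller theorem predicts a tetragonal distortion (typically axial elongation) to lift the degeneracy.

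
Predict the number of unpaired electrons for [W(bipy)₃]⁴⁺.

2

2,2′-bipyridine is neutral; balancing the +4 overall charge requires W(IV).
Group 6 minus oxidation state 4 gives a d² configuration.
Counting donor atoms: 3×2,2′-bipyridine (bidentate) → 6 donors. Coordination number = 6.
In an octahedral field the d² configuration is t₂g²e_g⁰ (only one arrangement possible), giving 2 unpaired electrons.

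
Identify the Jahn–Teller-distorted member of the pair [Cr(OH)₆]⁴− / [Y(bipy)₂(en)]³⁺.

[Cr(OH)₆]⁴−: Each hydroxide is −1; balancing the −4 overall charge requires Cr(II). Cr sits in group 6, so the d-electron count is 6 − 2 = 4. Hydroxide is a weak-field ligand for a first-row metal, so the complex is high-spin. The t₂g³e_g¹ (high-spin) configuration has an unevenly filled e_g set; the Jahn–Teller theorem predicts a tetragonal distortion (typically axial elongation) to lift the degeneracy.
[Y(bipy)₂(en)]³⁺: Summing ligand charges against the +3 overall charge gives an oxidation state of +3 for yttrium. Yttrium is a group-3 element; Y(III) is therefore d⁰. The d⁰ configuration leaves the e_g set evenly filled (or empty) — no strong Jahn–Teller driving force.

[Cr(OH)₆]⁴−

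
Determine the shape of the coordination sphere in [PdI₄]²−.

square planar

Ligand charges: each iodide is −1. With an overall charge of −2 the palladium centre must be in the +2 oxidation state.
Group 10 minus oxidation state 2 gives a d⁸ configuration.
With 4 monodentate ligands the coordination number is 4.
A 4d d⁸ ion has a large crystal-field splitting; square planar leaves the high-energy d_{x²−y²} orbital empty and maximises CFSE.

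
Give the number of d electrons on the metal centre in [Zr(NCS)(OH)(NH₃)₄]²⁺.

d0

Ligand charges: each isothiocyanate is −1; each hydroxide is −1; ammonia is neutral. With an overall charge of +2 the zirconium centre must be in the +4 oxidation state.
Group 4 minus oxidation state 4 gives a d⁰ configuration.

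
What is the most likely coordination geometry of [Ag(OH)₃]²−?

Summing ligand charges against the −2 overall charge gives an oxidation state of +1 for silver.
Silver is a group-11 element; Ag(I) is therefore d¹⁰.
Coordination number: 3.
Three ligands around a d¹⁰ centre minimise repulsion in a trigonal-planar arrangement.

trigonal planar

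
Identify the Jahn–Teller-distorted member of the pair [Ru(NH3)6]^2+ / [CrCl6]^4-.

[Ru(NH3)6]^2+: Summing ligand charges against the +2 overall charge gives an oxidation state of +2 for ruthenium. Ruthenium is a group-8 element; Ru(II) is therefore d⁶. A 4d ion has a large Δₒ and is invariably low-spin. The d⁶ configuration leaves the e_g set evenly filled (or empty) — no strong Jahn–Teller driving force.
[CrCl6]^4-: Ligand charges: each chloride is −1. With an overall charge of −4 the chromium centre must be in the +2 oxidation state. Cr sits in group 6, so the d-electron count is 6 − 2 = 4. Chloride is a weak-field ligand for a first-row metal, so the complex is high-spin. The t₂g³e_g¹ (high-spin) configuration has an unevenly filled e_g set; the Jahn–Teller theorem predicts a tetragonal distortion (typically axial elongation) to lift the degeneracy.

[CrCl6]^4-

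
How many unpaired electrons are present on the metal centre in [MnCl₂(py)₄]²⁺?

Summing ligand charges against the +2 overall charge gives an oxidation state of +4 for manganese.
Group 7 minus oxidation state 4 gives a d³ configuration.
In an octahedral field the d³ configuration is t₂g³e_g⁰ (only one arrangement possible), giving 3 unpaired electrons.

3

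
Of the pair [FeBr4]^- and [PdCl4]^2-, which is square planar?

[PdCl4]^2-

For [FeBr4]^-: Ligand charges: each bromide is −1. With an overall charge of −1 the iron centre must be in the +3 oxidation state. Group 8 minus oxidation state 3 gives a d⁵ configuration. A high-spin d⁵ ion has zero CFSE in either geometry, so four ligands adopt the sterically favoured tetrahedral geometry. → tetrahedral.
For [PdCl4]^2-: Each chloride is −1; balancing the −2 overall charge requires Pd(II). Pd sits in group 10, so the d-electron count is 10 − 2 = 8. A 4d d⁸ ion has a large crystal-field splitting; square planar leaves the high-energy d_{x²−y²} orbital empty and maximises CFSE. → square planar.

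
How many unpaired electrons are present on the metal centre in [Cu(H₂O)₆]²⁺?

Summing ligand charges against the +2 overall charge gives an oxidation state of +2 for copper.
Group 11 minus oxidation state 2 gives a d⁹ configuration.
In an octahedral field the d⁹ configuration is t₂g⁶e_g³ (only one arrangement possible), giving 1 unpaired electron.

1 unpaired electron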